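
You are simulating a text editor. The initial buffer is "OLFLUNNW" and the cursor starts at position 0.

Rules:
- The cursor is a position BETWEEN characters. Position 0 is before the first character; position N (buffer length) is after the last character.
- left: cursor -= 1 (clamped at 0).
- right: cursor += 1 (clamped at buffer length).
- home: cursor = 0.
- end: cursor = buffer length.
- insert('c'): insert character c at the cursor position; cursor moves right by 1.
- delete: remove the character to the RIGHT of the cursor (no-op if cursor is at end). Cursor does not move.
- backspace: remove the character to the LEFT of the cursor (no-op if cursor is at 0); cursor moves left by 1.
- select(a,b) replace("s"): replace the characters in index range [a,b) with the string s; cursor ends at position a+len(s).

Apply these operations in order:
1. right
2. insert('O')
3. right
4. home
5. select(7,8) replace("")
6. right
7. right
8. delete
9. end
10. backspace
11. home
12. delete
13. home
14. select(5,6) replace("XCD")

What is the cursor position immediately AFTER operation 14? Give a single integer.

Answer: 8

Derivation:
After op 1 (right): buf='OLFLUNNW' cursor=1
After op 2 (insert('O')): buf='OOLFLUNNW' cursor=2
After op 3 (right): buf='OOLFLUNNW' cursor=3
After op 4 (home): buf='OOLFLUNNW' cursor=0
After op 5 (select(7,8) replace("")): buf='OOLFLUNW' cursor=7
After op 6 (right): buf='OOLFLUNW' cursor=8
After op 7 (right): buf='OOLFLUNW' cursor=8
After op 8 (delete): buf='OOLFLUNW' cursor=8
After op 9 (end): buf='OOLFLUNW' cursor=8
After op 10 (backspace): buf='OOLFLUN' cursor=7
After op 11 (home): buf='OOLFLUN' cursor=0
After op 12 (delete): buf='OLFLUN' cursor=0
After op 13 (home): buf='OLFLUN' cursor=0
After op 14 (select(5,6) replace("XCD")): buf='OLFLUXCD' cursor=8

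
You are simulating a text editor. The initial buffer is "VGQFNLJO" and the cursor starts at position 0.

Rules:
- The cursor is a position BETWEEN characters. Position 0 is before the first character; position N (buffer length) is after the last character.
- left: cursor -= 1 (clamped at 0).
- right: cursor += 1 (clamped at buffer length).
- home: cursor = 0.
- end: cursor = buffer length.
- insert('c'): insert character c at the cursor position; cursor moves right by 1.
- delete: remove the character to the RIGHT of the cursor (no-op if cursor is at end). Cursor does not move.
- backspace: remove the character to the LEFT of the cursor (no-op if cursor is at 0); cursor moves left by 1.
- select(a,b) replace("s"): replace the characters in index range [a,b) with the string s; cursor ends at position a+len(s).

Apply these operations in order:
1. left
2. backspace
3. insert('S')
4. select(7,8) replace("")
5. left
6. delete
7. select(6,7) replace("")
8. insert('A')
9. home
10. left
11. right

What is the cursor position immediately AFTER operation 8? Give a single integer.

After op 1 (left): buf='VGQFNLJO' cursor=0
After op 2 (backspace): buf='VGQFNLJO' cursor=0
After op 3 (insert('S')): buf='SVGQFNLJO' cursor=1
After op 4 (select(7,8) replace("")): buf='SVGQFNLO' cursor=7
After op 5 (left): buf='SVGQFNLO' cursor=6
After op 6 (delete): buf='SVGQFNO' cursor=6
After op 7 (select(6,7) replace("")): buf='SVGQFN' cursor=6
After op 8 (insert('A')): buf='SVGQFNA' cursor=7

Answer: 7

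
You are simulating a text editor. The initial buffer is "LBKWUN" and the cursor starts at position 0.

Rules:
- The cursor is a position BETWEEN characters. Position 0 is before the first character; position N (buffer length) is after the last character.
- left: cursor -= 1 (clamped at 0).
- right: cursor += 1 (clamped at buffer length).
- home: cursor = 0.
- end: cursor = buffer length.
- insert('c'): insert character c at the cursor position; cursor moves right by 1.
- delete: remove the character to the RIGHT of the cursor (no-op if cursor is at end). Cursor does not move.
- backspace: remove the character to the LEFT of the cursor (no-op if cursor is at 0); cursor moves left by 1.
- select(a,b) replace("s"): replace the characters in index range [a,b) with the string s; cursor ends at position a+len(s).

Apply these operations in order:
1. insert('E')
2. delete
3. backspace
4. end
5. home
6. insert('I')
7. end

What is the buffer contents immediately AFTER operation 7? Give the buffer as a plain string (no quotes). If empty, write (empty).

After op 1 (insert('E')): buf='ELBKWUN' cursor=1
After op 2 (delete): buf='EBKWUN' cursor=1
After op 3 (backspace): buf='BKWUN' cursor=0
After op 4 (end): buf='BKWUN' cursor=5
After op 5 (home): buf='BKWUN' cursor=0
After op 6 (insert('I')): buf='IBKWUN' cursor=1
After op 7 (end): buf='IBKWUN' cursor=6

Answer: IBKWUN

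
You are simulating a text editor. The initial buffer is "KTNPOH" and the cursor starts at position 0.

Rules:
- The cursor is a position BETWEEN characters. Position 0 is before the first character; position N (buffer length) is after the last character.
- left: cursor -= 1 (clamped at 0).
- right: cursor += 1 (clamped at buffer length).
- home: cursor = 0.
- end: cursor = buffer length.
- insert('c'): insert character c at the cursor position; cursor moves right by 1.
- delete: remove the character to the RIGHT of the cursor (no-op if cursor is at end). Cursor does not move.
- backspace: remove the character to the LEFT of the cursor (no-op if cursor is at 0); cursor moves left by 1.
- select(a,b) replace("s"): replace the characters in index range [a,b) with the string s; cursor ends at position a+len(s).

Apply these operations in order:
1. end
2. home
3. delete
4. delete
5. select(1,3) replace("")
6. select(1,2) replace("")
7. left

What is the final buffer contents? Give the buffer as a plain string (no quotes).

After op 1 (end): buf='KTNPOH' cursor=6
After op 2 (home): buf='KTNPOH' cursor=0
After op 3 (delete): buf='TNPOH' cursor=0
After op 4 (delete): buf='NPOH' cursor=0
After op 5 (select(1,3) replace("")): buf='NH' cursor=1
After op 6 (select(1,2) replace("")): buf='N' cursor=1
After op 7 (left): buf='N' cursor=0

Answer: N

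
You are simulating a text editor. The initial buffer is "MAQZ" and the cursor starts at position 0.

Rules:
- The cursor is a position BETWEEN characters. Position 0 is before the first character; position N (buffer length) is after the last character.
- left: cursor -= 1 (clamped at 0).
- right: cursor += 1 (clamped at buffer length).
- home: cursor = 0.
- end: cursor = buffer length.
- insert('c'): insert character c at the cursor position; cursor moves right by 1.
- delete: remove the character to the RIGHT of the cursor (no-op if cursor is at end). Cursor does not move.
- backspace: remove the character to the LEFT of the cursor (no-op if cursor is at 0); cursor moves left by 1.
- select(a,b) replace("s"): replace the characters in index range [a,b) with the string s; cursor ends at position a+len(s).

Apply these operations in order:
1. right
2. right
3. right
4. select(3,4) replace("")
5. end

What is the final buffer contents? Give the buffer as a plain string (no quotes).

After op 1 (right): buf='MAQZ' cursor=1
After op 2 (right): buf='MAQZ' cursor=2
After op 3 (right): buf='MAQZ' cursor=3
After op 4 (select(3,4) replace("")): buf='MAQ' cursor=3
After op 5 (end): buf='MAQ' cursor=3

Answer: MAQ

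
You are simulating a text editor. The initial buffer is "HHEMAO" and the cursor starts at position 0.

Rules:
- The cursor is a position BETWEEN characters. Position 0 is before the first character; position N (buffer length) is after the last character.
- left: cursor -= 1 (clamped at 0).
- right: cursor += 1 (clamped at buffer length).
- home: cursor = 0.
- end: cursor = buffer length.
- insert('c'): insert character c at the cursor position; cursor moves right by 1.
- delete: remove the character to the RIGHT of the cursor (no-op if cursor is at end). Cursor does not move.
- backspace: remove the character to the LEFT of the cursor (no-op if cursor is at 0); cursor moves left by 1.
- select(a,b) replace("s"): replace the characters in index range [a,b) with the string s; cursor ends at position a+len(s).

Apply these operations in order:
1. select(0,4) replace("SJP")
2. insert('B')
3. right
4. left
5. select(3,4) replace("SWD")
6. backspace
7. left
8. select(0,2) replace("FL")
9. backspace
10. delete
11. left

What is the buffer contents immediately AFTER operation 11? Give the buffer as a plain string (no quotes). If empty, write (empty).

After op 1 (select(0,4) replace("SJP")): buf='SJPAO' cursor=3
After op 2 (insert('B')): buf='SJPBAO' cursor=4
After op 3 (right): buf='SJPBAO' cursor=5
After op 4 (left): buf='SJPBAO' cursor=4
After op 5 (select(3,4) replace("SWD")): buf='SJPSWDAO' cursor=6
After op 6 (backspace): buf='SJPSWAO' cursor=5
After op 7 (left): buf='SJPSWAO' cursor=4
After op 8 (select(0,2) replace("FL")): buf='FLPSWAO' cursor=2
After op 9 (backspace): buf='FPSWAO' cursor=1
After op 10 (delete): buf='FSWAO' cursor=1
After op 11 (left): buf='FSWAO' cursor=0

Answer: FSWAO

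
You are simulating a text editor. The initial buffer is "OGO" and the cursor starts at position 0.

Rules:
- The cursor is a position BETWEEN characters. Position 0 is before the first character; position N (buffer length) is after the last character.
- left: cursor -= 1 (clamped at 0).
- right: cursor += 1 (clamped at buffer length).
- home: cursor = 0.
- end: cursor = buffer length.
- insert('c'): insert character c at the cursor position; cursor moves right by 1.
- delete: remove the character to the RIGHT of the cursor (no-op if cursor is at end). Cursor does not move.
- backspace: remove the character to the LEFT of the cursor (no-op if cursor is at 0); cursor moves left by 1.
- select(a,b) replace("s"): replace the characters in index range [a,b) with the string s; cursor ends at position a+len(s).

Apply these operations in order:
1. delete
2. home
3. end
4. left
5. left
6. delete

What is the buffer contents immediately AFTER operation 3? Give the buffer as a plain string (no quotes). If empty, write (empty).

Answer: GO

Derivation:
After op 1 (delete): buf='GO' cursor=0
After op 2 (home): buf='GO' cursor=0
After op 3 (end): buf='GO' cursor=2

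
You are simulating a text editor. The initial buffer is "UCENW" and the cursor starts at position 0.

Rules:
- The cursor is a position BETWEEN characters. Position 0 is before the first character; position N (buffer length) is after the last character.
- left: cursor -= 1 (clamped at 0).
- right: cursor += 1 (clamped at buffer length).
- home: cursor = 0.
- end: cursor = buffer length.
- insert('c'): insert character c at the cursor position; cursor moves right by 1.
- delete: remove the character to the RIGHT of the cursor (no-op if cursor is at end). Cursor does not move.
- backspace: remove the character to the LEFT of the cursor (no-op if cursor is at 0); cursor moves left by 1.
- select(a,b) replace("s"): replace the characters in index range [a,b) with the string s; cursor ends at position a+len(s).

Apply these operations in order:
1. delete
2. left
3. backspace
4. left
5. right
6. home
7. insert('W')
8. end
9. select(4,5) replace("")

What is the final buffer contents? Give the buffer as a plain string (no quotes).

Answer: WCEN

Derivation:
After op 1 (delete): buf='CENW' cursor=0
After op 2 (left): buf='CENW' cursor=0
After op 3 (backspace): buf='CENW' cursor=0
After op 4 (left): buf='CENW' cursor=0
After op 5 (right): buf='CENW' cursor=1
After op 6 (home): buf='CENW' cursor=0
After op 7 (insert('W')): buf='WCENW' cursor=1
After op 8 (end): buf='WCENW' cursor=5
After op 9 (select(4,5) replace("")): buf='WCEN' cursor=4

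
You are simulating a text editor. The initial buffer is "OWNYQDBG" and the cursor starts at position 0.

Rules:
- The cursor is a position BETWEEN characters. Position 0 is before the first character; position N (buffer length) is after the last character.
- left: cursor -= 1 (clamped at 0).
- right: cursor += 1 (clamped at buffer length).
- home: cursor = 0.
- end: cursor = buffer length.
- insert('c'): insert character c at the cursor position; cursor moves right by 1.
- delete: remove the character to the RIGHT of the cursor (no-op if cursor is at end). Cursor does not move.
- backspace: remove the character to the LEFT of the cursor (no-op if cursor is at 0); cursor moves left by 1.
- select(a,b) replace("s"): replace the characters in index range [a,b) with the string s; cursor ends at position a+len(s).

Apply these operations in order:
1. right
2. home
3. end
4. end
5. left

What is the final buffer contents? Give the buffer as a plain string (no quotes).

Answer: OWNYQDBG

Derivation:
After op 1 (right): buf='OWNYQDBG' cursor=1
After op 2 (home): buf='OWNYQDBG' cursor=0
After op 3 (end): buf='OWNYQDBG' cursor=8
After op 4 (end): buf='OWNYQDBG' cursor=8
After op 5 (left): buf='OWNYQDBG' cursor=7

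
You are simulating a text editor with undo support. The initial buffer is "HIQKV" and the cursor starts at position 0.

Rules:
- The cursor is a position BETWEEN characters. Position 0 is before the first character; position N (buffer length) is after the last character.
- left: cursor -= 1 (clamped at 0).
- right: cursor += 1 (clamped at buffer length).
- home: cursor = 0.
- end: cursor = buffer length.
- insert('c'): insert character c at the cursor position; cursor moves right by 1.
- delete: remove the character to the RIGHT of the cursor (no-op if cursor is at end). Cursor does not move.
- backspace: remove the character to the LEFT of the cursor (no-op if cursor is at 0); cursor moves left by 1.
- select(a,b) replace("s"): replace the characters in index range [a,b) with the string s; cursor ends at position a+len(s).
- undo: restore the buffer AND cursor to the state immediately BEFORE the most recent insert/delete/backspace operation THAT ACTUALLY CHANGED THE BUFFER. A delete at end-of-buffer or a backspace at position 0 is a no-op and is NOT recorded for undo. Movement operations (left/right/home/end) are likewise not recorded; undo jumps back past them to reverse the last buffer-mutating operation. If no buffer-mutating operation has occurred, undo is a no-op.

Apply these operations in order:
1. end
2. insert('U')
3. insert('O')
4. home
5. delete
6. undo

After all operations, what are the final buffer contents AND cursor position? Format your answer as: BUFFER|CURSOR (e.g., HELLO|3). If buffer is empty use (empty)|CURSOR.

Answer: HIQKVUO|0

Derivation:
After op 1 (end): buf='HIQKV' cursor=5
After op 2 (insert('U')): buf='HIQKVU' cursor=6
After op 3 (insert('O')): buf='HIQKVUO' cursor=7
After op 4 (home): buf='HIQKVUO' cursor=0
After op 5 (delete): buf='IQKVUO' cursor=0
After op 6 (undo): buf='HIQKVUO' cursor=0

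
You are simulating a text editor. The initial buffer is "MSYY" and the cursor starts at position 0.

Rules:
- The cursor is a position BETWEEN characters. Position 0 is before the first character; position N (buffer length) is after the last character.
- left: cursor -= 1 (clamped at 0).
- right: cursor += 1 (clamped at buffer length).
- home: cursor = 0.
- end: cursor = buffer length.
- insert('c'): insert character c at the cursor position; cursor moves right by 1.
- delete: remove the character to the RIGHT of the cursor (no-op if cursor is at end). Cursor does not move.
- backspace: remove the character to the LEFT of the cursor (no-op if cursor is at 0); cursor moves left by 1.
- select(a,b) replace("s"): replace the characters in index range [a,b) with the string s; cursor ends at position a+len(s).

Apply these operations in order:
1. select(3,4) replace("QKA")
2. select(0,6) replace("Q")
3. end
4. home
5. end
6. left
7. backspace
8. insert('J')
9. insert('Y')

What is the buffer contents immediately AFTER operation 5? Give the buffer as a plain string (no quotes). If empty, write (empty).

After op 1 (select(3,4) replace("QKA")): buf='MSYQKA' cursor=6
After op 2 (select(0,6) replace("Q")): buf='Q' cursor=1
After op 3 (end): buf='Q' cursor=1
After op 4 (home): buf='Q' cursor=0
After op 5 (end): buf='Q' cursor=1

Answer: Q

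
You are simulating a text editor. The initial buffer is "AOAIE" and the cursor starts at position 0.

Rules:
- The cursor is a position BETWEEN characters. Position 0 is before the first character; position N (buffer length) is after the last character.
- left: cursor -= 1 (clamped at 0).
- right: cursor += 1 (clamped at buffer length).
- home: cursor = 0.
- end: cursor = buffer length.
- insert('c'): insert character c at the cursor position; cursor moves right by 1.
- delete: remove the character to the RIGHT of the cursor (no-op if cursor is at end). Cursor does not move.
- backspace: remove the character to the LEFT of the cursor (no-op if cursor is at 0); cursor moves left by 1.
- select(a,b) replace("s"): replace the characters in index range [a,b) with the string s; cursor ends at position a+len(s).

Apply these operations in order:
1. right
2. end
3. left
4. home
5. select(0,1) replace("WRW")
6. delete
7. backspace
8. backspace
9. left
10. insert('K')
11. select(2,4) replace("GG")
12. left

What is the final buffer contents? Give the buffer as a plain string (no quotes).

After op 1 (right): buf='AOAIE' cursor=1
After op 2 (end): buf='AOAIE' cursor=5
After op 3 (left): buf='AOAIE' cursor=4
After op 4 (home): buf='AOAIE' cursor=0
After op 5 (select(0,1) replace("WRW")): buf='WRWOAIE' cursor=3
After op 6 (delete): buf='WRWAIE' cursor=3
After op 7 (backspace): buf='WRAIE' cursor=2
After op 8 (backspace): buf='WAIE' cursor=1
After op 9 (left): buf='WAIE' cursor=0
After op 10 (insert('K')): buf='KWAIE' cursor=1
After op 11 (select(2,4) replace("GG")): buf='KWGGE' cursor=4
After op 12 (left): buf='KWGGE' cursor=3

Answer: KWGGE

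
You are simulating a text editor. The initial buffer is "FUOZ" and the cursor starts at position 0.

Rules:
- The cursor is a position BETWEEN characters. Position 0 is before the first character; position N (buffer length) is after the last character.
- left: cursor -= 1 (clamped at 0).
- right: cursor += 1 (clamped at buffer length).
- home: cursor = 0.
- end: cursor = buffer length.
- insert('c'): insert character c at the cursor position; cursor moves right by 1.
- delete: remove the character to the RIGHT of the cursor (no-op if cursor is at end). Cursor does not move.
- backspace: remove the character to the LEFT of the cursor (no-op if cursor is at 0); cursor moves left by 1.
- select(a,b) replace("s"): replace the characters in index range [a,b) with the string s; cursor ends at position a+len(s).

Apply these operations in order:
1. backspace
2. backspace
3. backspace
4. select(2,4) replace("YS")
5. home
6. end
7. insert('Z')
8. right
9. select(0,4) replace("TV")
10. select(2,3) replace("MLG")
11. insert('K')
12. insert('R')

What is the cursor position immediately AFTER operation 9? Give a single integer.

After op 1 (backspace): buf='FUOZ' cursor=0
After op 2 (backspace): buf='FUOZ' cursor=0
After op 3 (backspace): buf='FUOZ' cursor=0
After op 4 (select(2,4) replace("YS")): buf='FUYS' cursor=4
After op 5 (home): buf='FUYS' cursor=0
After op 6 (end): buf='FUYS' cursor=4
After op 7 (insert('Z')): buf='FUYSZ' cursor=5
After op 8 (right): buf='FUYSZ' cursor=5
After op 9 (select(0,4) replace("TV")): buf='TVZ' cursor=2

Answer: 2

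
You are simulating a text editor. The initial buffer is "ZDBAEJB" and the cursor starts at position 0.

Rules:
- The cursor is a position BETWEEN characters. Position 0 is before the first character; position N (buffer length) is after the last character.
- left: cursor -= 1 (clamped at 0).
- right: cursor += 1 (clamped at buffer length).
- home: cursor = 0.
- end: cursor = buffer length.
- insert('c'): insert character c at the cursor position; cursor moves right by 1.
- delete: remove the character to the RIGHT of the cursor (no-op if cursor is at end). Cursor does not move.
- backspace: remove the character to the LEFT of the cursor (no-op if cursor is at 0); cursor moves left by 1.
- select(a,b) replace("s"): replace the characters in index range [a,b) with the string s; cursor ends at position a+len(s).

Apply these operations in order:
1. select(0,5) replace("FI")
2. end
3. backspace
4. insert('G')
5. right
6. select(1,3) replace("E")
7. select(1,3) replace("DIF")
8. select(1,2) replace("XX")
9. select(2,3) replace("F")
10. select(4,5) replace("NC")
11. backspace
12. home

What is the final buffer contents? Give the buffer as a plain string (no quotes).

After op 1 (select(0,5) replace("FI")): buf='FIJB' cursor=2
After op 2 (end): buf='FIJB' cursor=4
After op 3 (backspace): buf='FIJ' cursor=3
After op 4 (insert('G')): buf='FIJG' cursor=4
After op 5 (right): buf='FIJG' cursor=4
After op 6 (select(1,3) replace("E")): buf='FEG' cursor=2
After op 7 (select(1,3) replace("DIF")): buf='FDIF' cursor=4
After op 8 (select(1,2) replace("XX")): buf='FXXIF' cursor=3
After op 9 (select(2,3) replace("F")): buf='FXFIF' cursor=3
After op 10 (select(4,5) replace("NC")): buf='FXFINC' cursor=6
After op 11 (backspace): buf='FXFIN' cursor=5
After op 12 (home): buf='FXFIN' cursor=0

Answer: FXFIN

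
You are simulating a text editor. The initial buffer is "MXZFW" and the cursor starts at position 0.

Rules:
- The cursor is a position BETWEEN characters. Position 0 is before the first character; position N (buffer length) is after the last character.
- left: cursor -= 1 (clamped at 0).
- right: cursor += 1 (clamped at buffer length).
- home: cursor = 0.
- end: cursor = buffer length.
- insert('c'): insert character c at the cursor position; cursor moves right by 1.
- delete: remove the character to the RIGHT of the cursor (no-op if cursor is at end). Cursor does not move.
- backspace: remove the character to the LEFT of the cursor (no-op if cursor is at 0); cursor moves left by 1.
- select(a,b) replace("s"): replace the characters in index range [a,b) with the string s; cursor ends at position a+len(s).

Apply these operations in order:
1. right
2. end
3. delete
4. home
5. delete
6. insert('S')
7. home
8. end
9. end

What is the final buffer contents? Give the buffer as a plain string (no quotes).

After op 1 (right): buf='MXZFW' cursor=1
After op 2 (end): buf='MXZFW' cursor=5
After op 3 (delete): buf='MXZFW' cursor=5
After op 4 (home): buf='MXZFW' cursor=0
After op 5 (delete): buf='XZFW' cursor=0
After op 6 (insert('S')): buf='SXZFW' cursor=1
After op 7 (home): buf='SXZFW' cursor=0
After op 8 (end): buf='SXZFW' cursor=5
After op 9 (end): buf='SXZFW' cursor=5

Answer: SXZFW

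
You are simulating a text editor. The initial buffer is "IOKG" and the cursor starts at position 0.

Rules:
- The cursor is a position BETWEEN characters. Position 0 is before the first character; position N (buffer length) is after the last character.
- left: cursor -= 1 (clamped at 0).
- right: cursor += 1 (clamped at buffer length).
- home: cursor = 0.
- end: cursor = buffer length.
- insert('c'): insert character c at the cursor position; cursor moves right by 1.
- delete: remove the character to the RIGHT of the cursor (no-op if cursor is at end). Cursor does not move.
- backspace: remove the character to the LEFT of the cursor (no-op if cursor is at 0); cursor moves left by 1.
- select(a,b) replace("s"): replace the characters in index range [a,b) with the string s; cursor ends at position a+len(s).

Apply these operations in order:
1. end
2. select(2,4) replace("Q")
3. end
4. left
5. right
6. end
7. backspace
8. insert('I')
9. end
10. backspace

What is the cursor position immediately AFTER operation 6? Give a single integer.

After op 1 (end): buf='IOKG' cursor=4
After op 2 (select(2,4) replace("Q")): buf='IOQ' cursor=3
After op 3 (end): buf='IOQ' cursor=3
After op 4 (left): buf='IOQ' cursor=2
After op 5 (right): buf='IOQ' cursor=3
After op 6 (end): buf='IOQ' cursor=3

Answer: 3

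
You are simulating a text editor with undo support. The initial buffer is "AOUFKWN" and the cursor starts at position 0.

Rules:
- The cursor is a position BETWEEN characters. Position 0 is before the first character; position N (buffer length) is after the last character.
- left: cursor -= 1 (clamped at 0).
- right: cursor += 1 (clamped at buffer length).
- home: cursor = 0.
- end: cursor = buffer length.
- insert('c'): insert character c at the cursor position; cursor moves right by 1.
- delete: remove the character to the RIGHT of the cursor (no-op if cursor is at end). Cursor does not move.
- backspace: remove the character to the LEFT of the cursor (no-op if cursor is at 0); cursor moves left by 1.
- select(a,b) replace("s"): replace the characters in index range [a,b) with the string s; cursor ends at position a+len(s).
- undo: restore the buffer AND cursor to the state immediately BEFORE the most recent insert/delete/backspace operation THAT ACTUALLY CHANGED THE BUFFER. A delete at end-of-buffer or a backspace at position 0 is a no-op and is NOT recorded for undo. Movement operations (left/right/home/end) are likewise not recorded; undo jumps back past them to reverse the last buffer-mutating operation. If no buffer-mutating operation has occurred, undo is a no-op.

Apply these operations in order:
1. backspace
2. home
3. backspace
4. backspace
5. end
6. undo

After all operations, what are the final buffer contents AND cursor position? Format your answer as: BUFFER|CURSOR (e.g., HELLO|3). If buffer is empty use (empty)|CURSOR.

Answer: AOUFKWN|7

Derivation:
After op 1 (backspace): buf='AOUFKWN' cursor=0
After op 2 (home): buf='AOUFKWN' cursor=0
After op 3 (backspace): buf='AOUFKWN' cursor=0
After op 4 (backspace): buf='AOUFKWN' cursor=0
After op 5 (end): buf='AOUFKWN' cursor=7
After op 6 (undo): buf='AOUFKWN' cursor=7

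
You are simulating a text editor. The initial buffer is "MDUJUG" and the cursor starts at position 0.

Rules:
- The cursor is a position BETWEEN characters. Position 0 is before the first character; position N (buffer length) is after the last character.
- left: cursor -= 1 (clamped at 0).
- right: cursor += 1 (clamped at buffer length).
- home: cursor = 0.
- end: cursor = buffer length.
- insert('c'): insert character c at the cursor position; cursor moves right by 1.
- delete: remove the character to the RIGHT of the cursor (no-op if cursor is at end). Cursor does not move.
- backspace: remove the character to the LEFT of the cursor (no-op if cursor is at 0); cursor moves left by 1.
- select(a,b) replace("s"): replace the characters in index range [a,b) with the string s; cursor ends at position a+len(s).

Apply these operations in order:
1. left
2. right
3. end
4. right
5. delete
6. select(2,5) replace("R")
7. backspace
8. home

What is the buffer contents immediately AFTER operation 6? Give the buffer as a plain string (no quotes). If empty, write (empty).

Answer: MDRG

Derivation:
After op 1 (left): buf='MDUJUG' cursor=0
After op 2 (right): buf='MDUJUG' cursor=1
After op 3 (end): buf='MDUJUG' cursor=6
After op 4 (right): buf='MDUJUG' cursor=6
After op 5 (delete): buf='MDUJUG' cursor=6
After op 6 (select(2,5) replace("R")): buf='MDRG' cursor=3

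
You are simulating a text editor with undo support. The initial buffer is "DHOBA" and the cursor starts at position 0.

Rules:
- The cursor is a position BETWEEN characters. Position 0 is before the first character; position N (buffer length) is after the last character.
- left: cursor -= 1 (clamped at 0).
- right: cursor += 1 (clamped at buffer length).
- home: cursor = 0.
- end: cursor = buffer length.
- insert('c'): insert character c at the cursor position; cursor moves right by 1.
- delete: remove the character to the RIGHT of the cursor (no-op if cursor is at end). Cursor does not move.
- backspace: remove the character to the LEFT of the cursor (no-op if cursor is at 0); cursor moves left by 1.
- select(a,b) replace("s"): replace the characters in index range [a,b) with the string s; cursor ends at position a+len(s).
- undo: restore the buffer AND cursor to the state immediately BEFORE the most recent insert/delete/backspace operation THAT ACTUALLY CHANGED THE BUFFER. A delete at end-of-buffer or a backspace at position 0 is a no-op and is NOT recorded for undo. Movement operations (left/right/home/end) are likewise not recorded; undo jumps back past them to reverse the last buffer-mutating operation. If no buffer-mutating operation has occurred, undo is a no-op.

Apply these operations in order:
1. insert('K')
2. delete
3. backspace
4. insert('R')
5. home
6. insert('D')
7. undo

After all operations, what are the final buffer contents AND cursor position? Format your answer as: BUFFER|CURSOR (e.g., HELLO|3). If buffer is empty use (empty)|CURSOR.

After op 1 (insert('K')): buf='KDHOBA' cursor=1
After op 2 (delete): buf='KHOBA' cursor=1
After op 3 (backspace): buf='HOBA' cursor=0
After op 4 (insert('R')): buf='RHOBA' cursor=1
After op 5 (home): buf='RHOBA' cursor=0
After op 6 (insert('D')): buf='DRHOBA' cursor=1
After op 7 (undo): buf='RHOBA' cursor=0

Answer: RHOBA|0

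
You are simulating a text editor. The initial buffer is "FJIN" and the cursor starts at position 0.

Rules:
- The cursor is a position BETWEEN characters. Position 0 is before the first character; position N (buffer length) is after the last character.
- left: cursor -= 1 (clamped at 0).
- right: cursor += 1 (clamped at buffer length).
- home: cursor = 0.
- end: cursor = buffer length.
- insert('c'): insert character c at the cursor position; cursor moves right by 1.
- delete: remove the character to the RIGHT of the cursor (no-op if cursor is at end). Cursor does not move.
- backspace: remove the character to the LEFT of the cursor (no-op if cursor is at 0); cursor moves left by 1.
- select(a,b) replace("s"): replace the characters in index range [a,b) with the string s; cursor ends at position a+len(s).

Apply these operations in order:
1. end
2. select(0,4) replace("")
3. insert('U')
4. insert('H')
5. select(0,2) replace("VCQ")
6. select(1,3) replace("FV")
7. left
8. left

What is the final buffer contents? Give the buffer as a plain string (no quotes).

After op 1 (end): buf='FJIN' cursor=4
After op 2 (select(0,4) replace("")): buf='(empty)' cursor=0
After op 3 (insert('U')): buf='U' cursor=1
After op 4 (insert('H')): buf='UH' cursor=2
After op 5 (select(0,2) replace("VCQ")): buf='VCQ' cursor=3
After op 6 (select(1,3) replace("FV")): buf='VFV' cursor=3
After op 7 (left): buf='VFV' cursor=2
After op 8 (left): buf='VFV' cursor=1

Answer: VFV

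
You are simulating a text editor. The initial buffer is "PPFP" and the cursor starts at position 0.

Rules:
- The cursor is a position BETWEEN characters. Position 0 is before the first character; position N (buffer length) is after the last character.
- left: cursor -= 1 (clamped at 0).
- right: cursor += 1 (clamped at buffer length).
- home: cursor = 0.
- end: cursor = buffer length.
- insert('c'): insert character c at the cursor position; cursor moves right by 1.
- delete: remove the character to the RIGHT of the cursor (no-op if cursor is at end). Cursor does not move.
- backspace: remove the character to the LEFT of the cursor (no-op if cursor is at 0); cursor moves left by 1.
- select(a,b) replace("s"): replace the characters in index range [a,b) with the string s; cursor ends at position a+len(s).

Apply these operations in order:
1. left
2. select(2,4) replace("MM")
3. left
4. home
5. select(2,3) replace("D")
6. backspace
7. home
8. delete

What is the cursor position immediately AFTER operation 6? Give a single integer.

After op 1 (left): buf='PPFP' cursor=0
After op 2 (select(2,4) replace("MM")): buf='PPMM' cursor=4
After op 3 (left): buf='PPMM' cursor=3
After op 4 (home): buf='PPMM' cursor=0
After op 5 (select(2,3) replace("D")): buf='PPDM' cursor=3
After op 6 (backspace): buf='PPM' cursor=2

Answer: 2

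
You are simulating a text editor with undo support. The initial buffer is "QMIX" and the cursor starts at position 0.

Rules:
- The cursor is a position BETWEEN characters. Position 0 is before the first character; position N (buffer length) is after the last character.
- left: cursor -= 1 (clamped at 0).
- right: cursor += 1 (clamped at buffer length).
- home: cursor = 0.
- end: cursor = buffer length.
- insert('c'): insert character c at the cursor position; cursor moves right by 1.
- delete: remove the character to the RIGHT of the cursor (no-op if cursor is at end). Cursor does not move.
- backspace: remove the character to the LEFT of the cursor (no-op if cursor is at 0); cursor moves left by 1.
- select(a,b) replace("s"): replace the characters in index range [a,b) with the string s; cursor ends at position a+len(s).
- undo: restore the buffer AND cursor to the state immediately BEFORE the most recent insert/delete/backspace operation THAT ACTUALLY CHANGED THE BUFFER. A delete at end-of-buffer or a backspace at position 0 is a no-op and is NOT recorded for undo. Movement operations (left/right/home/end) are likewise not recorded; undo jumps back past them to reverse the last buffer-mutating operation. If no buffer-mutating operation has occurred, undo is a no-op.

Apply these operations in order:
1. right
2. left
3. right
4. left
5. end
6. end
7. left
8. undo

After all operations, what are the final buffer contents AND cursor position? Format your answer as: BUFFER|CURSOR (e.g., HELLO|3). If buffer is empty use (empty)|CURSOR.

After op 1 (right): buf='QMIX' cursor=1
After op 2 (left): buf='QMIX' cursor=0
After op 3 (right): buf='QMIX' cursor=1
After op 4 (left): buf='QMIX' cursor=0
After op 5 (end): buf='QMIX' cursor=4
After op 6 (end): buf='QMIX' cursor=4
After op 7 (left): buf='QMIX' cursor=3
After op 8 (undo): buf='QMIX' cursor=3

Answer: QMIX|3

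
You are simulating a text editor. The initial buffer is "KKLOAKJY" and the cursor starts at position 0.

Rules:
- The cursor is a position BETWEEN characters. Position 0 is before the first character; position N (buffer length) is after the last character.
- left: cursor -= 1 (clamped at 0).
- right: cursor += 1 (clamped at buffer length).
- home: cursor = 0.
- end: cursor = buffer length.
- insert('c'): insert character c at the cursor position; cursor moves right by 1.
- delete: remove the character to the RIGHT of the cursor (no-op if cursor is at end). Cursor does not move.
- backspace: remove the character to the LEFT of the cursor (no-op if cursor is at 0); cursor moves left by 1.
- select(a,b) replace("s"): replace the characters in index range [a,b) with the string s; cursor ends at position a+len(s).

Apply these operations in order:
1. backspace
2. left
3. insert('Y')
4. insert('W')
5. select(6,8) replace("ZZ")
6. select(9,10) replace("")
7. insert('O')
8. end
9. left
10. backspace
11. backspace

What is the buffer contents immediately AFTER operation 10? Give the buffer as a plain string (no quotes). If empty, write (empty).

After op 1 (backspace): buf='KKLOAKJY' cursor=0
After op 2 (left): buf='KKLOAKJY' cursor=0
After op 3 (insert('Y')): buf='YKKLOAKJY' cursor=1
After op 4 (insert('W')): buf='YWKKLOAKJY' cursor=2
After op 5 (select(6,8) replace("ZZ")): buf='YWKKLOZZJY' cursor=8
After op 6 (select(9,10) replace("")): buf='YWKKLOZZJ' cursor=9
After op 7 (insert('O')): buf='YWKKLOZZJO' cursor=10
After op 8 (end): buf='YWKKLOZZJO' cursor=10
After op 9 (left): buf='YWKKLOZZJO' cursor=9
After op 10 (backspace): buf='YWKKLOZZO' cursor=8

Answer: YWKKLOZZO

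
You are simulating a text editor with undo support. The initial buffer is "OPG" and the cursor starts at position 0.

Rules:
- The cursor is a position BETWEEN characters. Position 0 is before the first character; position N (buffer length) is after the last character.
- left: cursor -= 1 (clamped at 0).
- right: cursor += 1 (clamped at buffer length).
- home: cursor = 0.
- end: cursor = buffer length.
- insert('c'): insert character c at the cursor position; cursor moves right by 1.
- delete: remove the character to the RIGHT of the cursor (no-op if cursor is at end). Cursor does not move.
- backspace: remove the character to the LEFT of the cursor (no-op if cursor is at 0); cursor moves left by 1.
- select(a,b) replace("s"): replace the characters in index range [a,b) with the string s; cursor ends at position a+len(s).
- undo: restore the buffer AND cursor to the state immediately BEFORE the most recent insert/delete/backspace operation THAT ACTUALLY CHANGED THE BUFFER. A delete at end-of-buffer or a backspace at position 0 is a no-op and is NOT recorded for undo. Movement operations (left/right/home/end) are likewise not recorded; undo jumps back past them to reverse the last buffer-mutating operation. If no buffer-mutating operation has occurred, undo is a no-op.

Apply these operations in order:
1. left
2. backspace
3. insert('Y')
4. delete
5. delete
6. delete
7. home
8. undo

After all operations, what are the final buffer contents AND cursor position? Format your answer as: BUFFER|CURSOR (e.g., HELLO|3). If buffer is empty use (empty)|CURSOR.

Answer: YG|1

Derivation:
After op 1 (left): buf='OPG' cursor=0
After op 2 (backspace): buf='OPG' cursor=0
After op 3 (insert('Y')): buf='YOPG' cursor=1
After op 4 (delete): buf='YPG' cursor=1
After op 5 (delete): buf='YG' cursor=1
After op 6 (delete): buf='Y' cursor=1
After op 7 (home): buf='Y' cursor=0
After op 8 (undo): buf='YG' cursor=1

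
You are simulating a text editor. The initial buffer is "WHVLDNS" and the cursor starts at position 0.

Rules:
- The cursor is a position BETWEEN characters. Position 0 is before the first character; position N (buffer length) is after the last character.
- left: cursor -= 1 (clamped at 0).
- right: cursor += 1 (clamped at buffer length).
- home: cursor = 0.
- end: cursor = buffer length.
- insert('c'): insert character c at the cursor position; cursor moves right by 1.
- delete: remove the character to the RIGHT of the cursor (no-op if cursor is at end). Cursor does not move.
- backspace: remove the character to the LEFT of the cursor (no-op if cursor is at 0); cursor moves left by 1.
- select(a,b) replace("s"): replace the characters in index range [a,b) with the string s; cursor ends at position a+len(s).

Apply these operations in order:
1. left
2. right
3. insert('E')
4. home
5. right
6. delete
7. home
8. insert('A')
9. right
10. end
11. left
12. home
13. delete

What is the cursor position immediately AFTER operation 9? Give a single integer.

After op 1 (left): buf='WHVLDNS' cursor=0
After op 2 (right): buf='WHVLDNS' cursor=1
After op 3 (insert('E')): buf='WEHVLDNS' cursor=2
After op 4 (home): buf='WEHVLDNS' cursor=0
After op 5 (right): buf='WEHVLDNS' cursor=1
After op 6 (delete): buf='WHVLDNS' cursor=1
After op 7 (home): buf='WHVLDNS' cursor=0
After op 8 (insert('A')): buf='AWHVLDNS' cursor=1
After op 9 (right): buf='AWHVLDNS' cursor=2

Answer: 2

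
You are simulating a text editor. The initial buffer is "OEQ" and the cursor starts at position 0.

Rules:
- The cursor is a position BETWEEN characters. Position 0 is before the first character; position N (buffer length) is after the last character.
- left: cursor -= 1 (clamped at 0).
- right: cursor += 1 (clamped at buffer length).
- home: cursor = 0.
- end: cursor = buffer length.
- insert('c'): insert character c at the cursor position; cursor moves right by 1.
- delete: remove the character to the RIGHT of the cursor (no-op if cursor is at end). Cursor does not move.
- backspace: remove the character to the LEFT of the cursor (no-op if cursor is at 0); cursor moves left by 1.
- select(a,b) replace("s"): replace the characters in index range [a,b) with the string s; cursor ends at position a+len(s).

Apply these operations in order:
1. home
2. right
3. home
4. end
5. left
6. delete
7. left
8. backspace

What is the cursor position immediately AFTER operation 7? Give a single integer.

After op 1 (home): buf='OEQ' cursor=0
After op 2 (right): buf='OEQ' cursor=1
After op 3 (home): buf='OEQ' cursor=0
After op 4 (end): buf='OEQ' cursor=3
After op 5 (left): buf='OEQ' cursor=2
After op 6 (delete): buf='OE' cursor=2
After op 7 (left): buf='OE' cursor=1

Answer: 1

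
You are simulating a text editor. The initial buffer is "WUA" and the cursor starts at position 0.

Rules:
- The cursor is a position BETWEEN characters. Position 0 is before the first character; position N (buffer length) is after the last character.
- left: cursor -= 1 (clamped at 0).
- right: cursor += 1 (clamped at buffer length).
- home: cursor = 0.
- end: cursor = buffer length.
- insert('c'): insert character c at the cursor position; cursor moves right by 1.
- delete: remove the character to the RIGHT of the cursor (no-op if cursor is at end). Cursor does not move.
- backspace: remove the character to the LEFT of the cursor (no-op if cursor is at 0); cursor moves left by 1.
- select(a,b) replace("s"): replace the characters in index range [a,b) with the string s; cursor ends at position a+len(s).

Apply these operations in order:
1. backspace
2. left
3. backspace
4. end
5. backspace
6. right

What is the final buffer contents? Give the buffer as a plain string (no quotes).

After op 1 (backspace): buf='WUA' cursor=0
After op 2 (left): buf='WUA' cursor=0
After op 3 (backspace): buf='WUA' cursor=0
After op 4 (end): buf='WUA' cursor=3
After op 5 (backspace): buf='WU' cursor=2
After op 6 (right): buf='WU' cursor=2

Answer: WU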